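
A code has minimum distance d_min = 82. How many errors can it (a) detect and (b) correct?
(a) Detection requires d_min ≥ e+1, so e ≤ d_min − 1 = 81.
(b) Correction requires d_min ≥ 2t+1, so t ≤ ⌊(d_min − 1)/2⌋ = ⌊81/2⌋ = 40.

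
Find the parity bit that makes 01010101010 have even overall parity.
Sum of data bits: 0+1+0+1+0+1+0+1+0+1+0 = 5.
5 mod 2 = 1, so parity bit = 1.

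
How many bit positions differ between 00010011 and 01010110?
XOR = 01000101, count of 1s = 3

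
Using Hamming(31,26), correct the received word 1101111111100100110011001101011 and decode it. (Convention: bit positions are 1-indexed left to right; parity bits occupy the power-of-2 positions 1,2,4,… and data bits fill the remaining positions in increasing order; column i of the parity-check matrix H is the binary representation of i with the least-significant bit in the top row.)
Syndrome s = H · r^T (mod 2), r = 1101111111100100110011001101011:
  s[0] = (1010101010101010101010101010101)·(1101111111100100110011001101011) mod 2 = 1+0+0+0+1+0+1+0+1+0+1+0+0+0+0+0+1+0+0+0+1+0+0+0+1+0+0+0+0+0+1 mod 2 = 1
  s[1] = (0110011001100110011001100110011)·(1101111111100100110011001101011) mod 2 = 0+1+0+0+0+1+1+0+0+1+1+0+0+1+0+0+0+1+0+0+0+1+0+0+0+1+0+0+0+1+1 mod 2 = 1
  s[2] = (0001111000011110000111100001111)·(1101111111100100110011001101011) mod 2 = 0+0+0+1+1+1+1+0+0+0+0+0+0+1+0+0+0+0+0+0+1+1+0+0+0+0+0+1+0+1+1 mod 2 = 0
  s[3] = (0000000111111110000000011111111)·(1101111111100100110011001101011) mod 2 = 0+0+0+0+0+0+0+1+1+1+1+0+0+1+0+0+0+0+0+0+0+0+0+0+1+1+0+1+0+1+1 mod 2 = 0
  s[4] = (0000000000000001111111111111111)·(1101111111100100110011001101011) mod 2 = 0+0+0+0+0+0+0+0+0+0+0+0+0+0+0+0+1+1+0+0+1+1+0+0+1+1+0+1+0+1+1 mod 2 = 1
Syndrome = 11001
Column 19 of H equals this syndrome → error at bit 19 (1-indexed).
Flip bit 19: 1101111111100100110011001101011 → 1101111111100100111011001101011
Extract data bits at positions {3,5,6,7,9,10,11,12,13,14,15,17,18,19,20,21,22,23,24,25,26,27,28,29,30,31}: 01111110010111011001101011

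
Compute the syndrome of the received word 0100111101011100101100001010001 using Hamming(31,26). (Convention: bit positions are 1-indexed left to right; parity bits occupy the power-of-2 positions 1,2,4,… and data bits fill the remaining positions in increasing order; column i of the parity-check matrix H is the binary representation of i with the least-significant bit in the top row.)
Syndrome s = H · r^T (mod 2), r = 0100111101011100101100001010001:
  s[0] = (1010101010101010101010101010101)·(0100111101011100101100001010001) mod 2 = 0+0+0+0+1+0+1+0+0+0+0+0+1+0+0+0+1+0+1+0+0+0+0+0+1+0+1+0+0+0+1 mod 2 = 0
  s[1] = (0110011001100110011001100110011)·(0100111101011100101100001010001) mod 2 = 0+1+0+0+0+1+1+0+0+1+0+0+0+1+0+0+0+0+1+0+0+0+0+0+0+0+1+0+0+0+1 mod 2 = 0
  s[2] = (0001111000011110000111100001111)·(0100111101011100101100001010001) mod 2 = 0+0+0+0+1+1+1+0+0+0+0+1+1+1+0+0+0+0+0+1+0+0+0+0+0+0+0+0+0+0+1 mod 2 = 0
  s[3] = (0000000111111110000000011111111)·(0100111101011100101100001010001) mod 2 = 0+0+0+0+0+0+0+1+0+1+0+1+1+1+0+0+0+0+0+0+0+0+0+0+1+0+1+0+0+0+1 mod 2 = 0
  s[4] = (0000000000000001111111111111111)·(0100111101011100101100001010001) mod 2 = 0+0+0+0+0+0+0+0+0+0+0+0+0+0+0+0+1+0+1+1+0+0+0+0+1+0+1+0+0+0+1 mod 2 = 0
Syndrome = 00000
s = 0: no error detected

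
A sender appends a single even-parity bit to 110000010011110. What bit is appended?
Sum of data bits: 1+1+0+0+0+0+0+1+0+0+1+1+1+1+0 = 7.
7 mod 2 = 1, so parity bit = 1.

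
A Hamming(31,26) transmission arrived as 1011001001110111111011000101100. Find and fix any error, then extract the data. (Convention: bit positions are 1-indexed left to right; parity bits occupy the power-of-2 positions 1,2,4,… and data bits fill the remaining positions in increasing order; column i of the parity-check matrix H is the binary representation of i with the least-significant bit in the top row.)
Syndrome s = H · r^T (mod 2), r = 1011001001110111111011000101100:
  s[0] = (1010101010101010101010101010101)·(1011001001110111111011000101100) mod 2 = 1+0+1+0+0+0+1+0+0+0+1+0+0+0+1+0+1+0+1+0+1+0+0+0+0+0+0+0+1+0+0 mod 2 = 1
  s[1] = (0110011001100110011001100110011)·(1011001001110111111011000101100) mod 2 = 0+0+1+0+0+0+1+0+0+1+1+0+0+1+1+0+0+1+1+0+0+1+0+0+0+1+0+0+0+0+0 mod 2 = 0
  s[2] = (0001111000011110000111100001111)·(1011001001110111111011000101100) mod 2 = 0+0+0+1+0+0+1+0+0+0+0+1+0+1+1+0+0+0+0+0+1+1+0+0+0+0+0+1+1+0+0 mod 2 = 1
  s[3] = (0000000111111110000000011111111)·(1011001001110111111011000101100) mod 2 = 0+0+0+0+0+0+0+0+0+1+1+1+0+1+1+0+0+0+0+0+0+0+0+0+0+1+0+1+1+0+0 mod 2 = 0
  s[4] = (0000000000000001111111111111111)·(1011001001110111111011000101100) mod 2 = 0+0+0+0+0+0+0+0+0+0+0+0+0+0+0+1+1+1+1+0+1+1+0+0+0+1+0+1+1+0+0 mod 2 = 1
Syndrome = 10101
Column 21 of H equals this syndrome → error at bit 21 (1-indexed).
Flip bit 21: 1011001001110111111011000101100 → 1011001001110111111001000101100
Extract data bits at positions {3,5,6,7,9,10,11,12,13,14,15,17,18,19,20,21,22,23,24,25,26,27,28,29,30,31}: 10010111011111001000101100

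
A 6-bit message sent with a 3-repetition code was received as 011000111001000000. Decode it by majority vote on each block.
Split into 3-bit blocks and majority-vote each:
  block 1 = 011: 2 ones, 1 zeros → 1
  block 2 = 000: 0 ones, 3 zeros → 0
  block 3 = 111: 3 ones, 0 zeros → 1
  block 4 = 001: 1 ones, 2 zeros → 0
  block 5 = 000: 0 ones, 3 zeros → 0
  block 6 = 000: 0 ones, 3 zeros → 0
Decoded = 101000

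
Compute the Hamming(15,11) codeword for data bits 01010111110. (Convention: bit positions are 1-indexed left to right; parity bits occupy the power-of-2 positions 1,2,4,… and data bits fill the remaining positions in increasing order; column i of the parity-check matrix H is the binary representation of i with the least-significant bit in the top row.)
Codeword c = d · G (mod 2), d = 01010111110:
  c[0] = d·G[:,0] = (01010111110)·(11011010101) mod 2 = 0+1+0+1+0+0+1+0+1+0+0 mod 2 = 0
  c[1] = d·G[:,1] = (01010111110)·(10110110011) mod 2 = 0+0+0+1+0+1+1+0+0+1+0 mod 2 = 0
  c[2] = d·G[:,2] = (01010111110)·(10000000000) mod 2 = 0+0+0+0+0+0+0+0+0+0+0 mod 2 = 0
  c[3] = d·G[:,3] = (01010111110)·(01110001111) mod 2 = 0+1+0+1+0+0+0+1+1+1+0 mod 2 = 1
  c[4] = d·G[:,4] = (01010111110)·(01000000000) mod 2 = 0+1+0+0+0+0+0+0+0+0+0 mod 2 = 1
  c[5] = d·G[:,5] = (01010111110)·(00100000000) mod 2 = 0+0+0+0+0+0+0+0+0+0+0 mod 2 = 0
  c[6] = d·G[:,6] = (01010111110)·(00010000000) mod 2 = 0+0+0+1+0+0+0+0+0+0+0 mod 2 = 1
  c[7] = d·G[:,7] = (01010111110)·(00001111111) mod 2 = 0+0+0+0+0+1+1+1+1+1+0 mod 2 = 1
  c[8] = d·G[:,8] = (01010111110)·(00001000000) mod 2 = 0+0+0+0+0+0+0+0+0+0+0 mod 2 = 0
  c[9] = d·G[:,9] = (01010111110)·(00000100000) mod 2 = 0+0+0+0+0+1+0+0+0+0+0 mod 2 = 1
  c[10] = d·G[:,10] = (01010111110)·(00000010000) mod 2 = 0+0+0+0+0+0+1+0+0+0+0 mod 2 = 1
  c[11] = d·G[:,11] = (01010111110)·(00000001000) mod 2 = 0+0+0+0+0+0+0+1+0+0+0 mod 2 = 1
  c[12] = d·G[:,12] = (01010111110)·(00000000100) mod 2 = 0+0+0+0+0+0+0+0+1+0+0 mod 2 = 1
  c[13] = d·G[:,13] = (01010111110)·(00000000010) mod 2 = 0+0+0+0+0+0+0+0+0+1+0 mod 2 = 1
  c[14] = d·G[:,14] = (01010111110)·(00000000001) mod 2 = 0+0+0+0+0+0+0+0+0+0+0 mod 2 = 0
Codeword = 000110110111110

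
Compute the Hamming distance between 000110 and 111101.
XOR = 111011, count of 1s = 5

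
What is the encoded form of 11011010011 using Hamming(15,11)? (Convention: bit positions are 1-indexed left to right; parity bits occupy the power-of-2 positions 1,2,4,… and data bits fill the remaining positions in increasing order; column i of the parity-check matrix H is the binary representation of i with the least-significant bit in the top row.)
Codeword c = d · G (mod 2), d = 11011010011:
  c[0] = d·G[:,0] = (11011010011)·(11011010101) mod 2 = 1+1+0+1+1+0+1+0+0+0+1 mod 2 = 0
  c[1] = d·G[:,1] = (11011010011)·(10110110011) mod 2 = 1+0+0+1+0+0+1+0+0+1+1 mod 2 = 1
  c[2] = d·G[:,2] = (11011010011)·(10000000000) mod 2 = 1+0+0+0+0+0+0+0+0+0+0 mod 2 = 1
  c[3] = d·G[:,3] = (11011010011)·(01110001111) mod 2 = 0+1+0+1+0+0+0+0+0+1+1 mod 2 = 0
  c[4] = d·G[:,4] = (11011010011)·(01000000000) mod 2 = 0+1+0+0+0+0+0+0+0+0+0 mod 2 = 1
  c[5] = d·G[:,5] = (11011010011)·(00100000000) mod 2 = 0+0+0+0+0+0+0+0+0+0+0 mod 2 = 0
  c[6] = d·G[:,6] = (11011010011)·(00010000000) mod 2 = 0+0+0+1+0+0+0+0+0+0+0 mod 2 = 1
  c[7] = d·G[:,7] = (11011010011)·(00001111111) mod 2 = 0+0+0+0+1+0+1+0+0+1+1 mod 2 = 0
  c[8] = d·G[:,8] = (11011010011)·(00001000000) mod 2 = 0+0+0+0+1+0+0+0+0+0+0 mod 2 = 1
  c[9] = d·G[:,9] = (11011010011)·(00000100000) mod 2 = 0+0+0+0+0+0+0+0+0+0+0 mod 2 = 0
  c[10] = d·G[:,10] = (11011010011)·(00000010000) mod 2 = 0+0+0+0+0+0+1+0+0+0+0 mod 2 = 1
  c[11] = d·G[:,11] = (11011010011)·(00000001000) mod 2 = 0+0+0+0+0+0+0+0+0+0+0 mod 2 = 0
  c[12] = d·G[:,12] = (11011010011)·(00000000100) mod 2 = 0+0+0+0+0+0+0+0+0+0+0 mod 2 = 0
  c[13] = d·G[:,13] = (11011010011)·(00000000010) mod 2 = 0+0+0+0+0+0+0+0+0+1+0 mod 2 = 1
  c[14] = d·G[:,14] = (11011010011)·(00000000001) mod 2 = 0+0+0+0+0+0+0+0+0+0+1 mod 2 = 1
Codeword = 011010101010011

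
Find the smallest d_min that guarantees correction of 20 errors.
Correcting t errors requires d_min ≥ 2t + 1 = 2·20 + 1 = 41.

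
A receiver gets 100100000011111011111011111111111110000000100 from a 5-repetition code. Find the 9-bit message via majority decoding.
Split into 5-bit blocks and majority-vote each:
  block 1 = 10010: 2 ones, 3 zeros → 0
  block 2 = 00000: 0 ones, 5 zeros → 0
  block 3 = 11111: 5 ones, 0 zeros → 1
  block 4 = 01111: 4 ones, 1 zeros → 1
  block 5 = 10111: 4 ones, 1 zeros → 1
  block 6 = 11111: 5 ones, 0 zeros → 1
  block 7 = 11111: 5 ones, 0 zeros → 1
  block 8 = 00000: 0 ones, 5 zeros → 0
  block 9 = 00100: 1 ones, 4 zeros → 0
Decoded = 001111100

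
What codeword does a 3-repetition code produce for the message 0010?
Repeat each bit 3× and concatenate:
0→000  0→000  1→111  0→000
Codeword = 000000111000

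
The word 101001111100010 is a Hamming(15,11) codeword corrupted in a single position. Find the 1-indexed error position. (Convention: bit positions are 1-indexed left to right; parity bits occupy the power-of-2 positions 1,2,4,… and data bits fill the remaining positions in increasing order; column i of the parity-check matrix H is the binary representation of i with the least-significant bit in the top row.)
Syndrome s = H · r^T (mod 2), r = 101001111100010:
  s[0] = (101010101010101)·(101001111100010) mod 2 = 1+0+1+0+0+0+1+0+1+0+0+0+0+0+0 mod 2 = 0
  s[1] = (011001100110011)·(101001111100010) mod 2 = 0+0+1+0+0+1+1+0+0+1+0+0+0+1+0 mod 2 = 1
  s[2] = (000111100001111)·(101001111100010) mod 2 = 0+0+0+0+0+1+1+0+0+0+0+0+0+1+0 mod 2 = 1
  s[3] = (000000011111111)·(101001111100010) mod 2 = 0+0+0+0+0+0+0+1+1+1+0+0+0+1+0 mod 2 = 0
Syndrome = 0110
Column i of H is the binary representation of i, so the syndrome is the binary index of the flipped bit.
Read s = 0110 with s[0] as LSB: 0·2^0 + 1·2^1 + 1·2^2 + 0·2^3 = 6.
Error is at bit position 6.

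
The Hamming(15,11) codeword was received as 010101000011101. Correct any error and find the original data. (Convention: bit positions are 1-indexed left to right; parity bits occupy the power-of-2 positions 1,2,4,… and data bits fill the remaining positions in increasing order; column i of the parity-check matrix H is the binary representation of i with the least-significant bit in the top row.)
Syndrome s = H · r^T (mod 2), r = 010101000011101:
  s[0] = (101010101010101)·(010101000011101) mod 2 = 0+0+0+0+0+0+0+0+0+0+1+0+1+0+1 mod 2 = 1
  s[1] = (011001100110011)·(010101000011101) mod 2 = 0+1+0+0+0+1+0+0+0+0+1+0+0+0+1 mod 2 = 0
  s[2] = (000111100001111)·(010101000011101) mod 2 = 0+0+0+1+0+1+0+0+0+0+0+1+1+0+1 mod 2 = 1
  s[3] = (000000011111111)·(010101000011101) mod 2 = 0+0+0+0+0+0+0+0+0+0+1+1+1+0+1 mod 2 = 0
Syndrome = 1010
Column 5 of H equals this syndrome → error at bit 5 (1-indexed).
Flip bit 5: 010101000011101 → 010111000011101
Extract data bits at positions {3,5,6,7,9,10,11,12,13,14,15}: 01100011101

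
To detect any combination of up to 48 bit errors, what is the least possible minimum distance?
Detecting e errors requires d_min ≥ e + 1 = 48 + 1 = 49.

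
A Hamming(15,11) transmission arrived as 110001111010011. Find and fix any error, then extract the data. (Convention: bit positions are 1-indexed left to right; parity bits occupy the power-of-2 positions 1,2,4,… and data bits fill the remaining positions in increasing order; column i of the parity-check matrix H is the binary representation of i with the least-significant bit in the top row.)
Syndrome s = H · r^T (mod 2), r = 110001111010011:
  s[0] = (101010101010101)·(110001111010011) mod 2 = 1+0+0+0+0+0+1+0+1+0+1+0+0+0+1 mod 2 = 1
  s[1] = (011001100110011)·(110001111010011) mod 2 = 0+1+0+0+0+1+1+0+0+0+1+0+0+1+1 mod 2 = 0
  s[2] = (000111100001111)·(110001111010011) mod 2 = 0+0+0+0+0+1+1+0+0+0+0+0+0+1+1 mod 2 = 0
  s[3] = (000000011111111)·(110001111010011) mod 2 = 0+0+0+0+0+0+0+1+1+0+1+0+0+1+1 mod 2 = 1
Syndrome = 1001
Column 9 of H equals this syndrome → error at bit 9 (1-indexed).
Flip bit 9: 110001111010011 → 110001110010011
Extract data bits at positions {3,5,6,7,9,10,11,12,13,14,15}: 00110010011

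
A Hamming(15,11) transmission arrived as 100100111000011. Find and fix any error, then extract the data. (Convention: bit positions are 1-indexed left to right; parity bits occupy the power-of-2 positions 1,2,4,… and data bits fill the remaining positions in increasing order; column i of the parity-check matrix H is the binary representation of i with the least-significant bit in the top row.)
Syndrome s = H · r^T (mod 2), r = 100100111000011:
  s[0] = (101010101010101)·(100100111000011) mod 2 = 1+0+0+0+0+0+1+0+1+0+0+0+0+0+1 mod 2 = 0
  s[1] = (011001100110011)·(100100111000011) mod 2 = 0+0+0+0+0+0+1+0+0+0+0+0+0+1+1 mod 2 = 1
  s[2] = (000111100001111)·(100100111000011) mod 2 = 0+0+0+1+0+0+1+0+0+0+0+0+0+1+1 mod 2 = 0
  s[3] = (000000011111111)·(100100111000011) mod 2 = 0+0+0+0+0+0+0+1+1+0+0+0+0+1+1 mod 2 = 0
Syndrome = 0100
Column 2 of H equals this syndrome → error at bit 2 (1-indexed).
Flip bit 2: 100100111000011 → 110100111000011
Extract data bits at positions {3,5,6,7,9,10,11,12,13,14,15}: 00011000011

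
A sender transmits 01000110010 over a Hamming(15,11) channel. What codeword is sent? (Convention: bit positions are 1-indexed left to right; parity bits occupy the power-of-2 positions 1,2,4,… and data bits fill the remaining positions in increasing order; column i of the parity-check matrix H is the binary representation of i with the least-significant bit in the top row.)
Codeword c = d · G (mod 2), d = 01000110010:
  c[0] = d·G[:,0] = (01000110010)·(11011010101) mod 2 = 0+1+0+0+0+0+1+0+0+0+0 mod 2 = 0
  c[1] = d·G[:,1] = (01000110010)·(10110110011) mod 2 = 0+0+0+0+0+1+1+0+0+1+0 mod 2 = 1
  c[2] = d·G[:,2] = (01000110010)·(10000000000) mod 2 = 0+0+0+0+0+0+0+0+0+0+0 mod 2 = 0
  c[3] = d·G[:,3] = (01000110010)·(01110001111) mod 2 = 0+1+0+0+0+0+0+0+0+1+0 mod 2 = 0
  c[4] = d·G[:,4] = (01000110010)·(01000000000) mod 2 = 0+1+0+0+0+0+0+0+0+0+0 mod 2 = 1
  c[5] = d·G[:,5] = (01000110010)·(00100000000) mod 2 = 0+0+0+0+0+0+0+0+0+0+0 mod 2 = 0
  c[6] = d·G[:,6] = (01000110010)·(00010000000) mod 2 = 0+0+0+0+0+0+0+0+0+0+0 mod 2 = 0
  c[7] = d·G[:,7] = (01000110010)·(00001111111) mod 2 = 0+0+0+0+0+1+1+0+0+1+0 mod 2 = 1
  c[8] = d·G[:,8] = (01000110010)·(00001000000) mod 2 = 0+0+0+0+0+0+0+0+0+0+0 mod 2 = 0
  c[9] = d·G[:,9] = (01000110010)·(00000100000) mod 2 = 0+0+0+0+0+1+0+0+0+0+0 mod 2 = 1
  c[10] = d·G[:,10] = (01000110010)·(00000010000) mod 2 = 0+0+0+0+0+0+1+0+0+0+0 mod 2 = 1
  c[11] = d·G[:,11] = (01000110010)·(00000001000) mod 2 = 0+0+0+0+0+0+0+0+0+0+0 mod 2 = 0
  c[12] = d·G[:,12] = (01000110010)·(00000000100) mod 2 = 0+0+0+0+0+0+0+0+0+0+0 mod 2 = 0
  c[13] = d·G[:,13] = (01000110010)·(00000000010) mod 2 = 0+0+0+0+0+0+0+0+0+1+0 mod 2 = 1
  c[14] = d·G[:,14] = (01000110010)·(00000000001) mod 2 = 0+0+0+0+0+0+0+0+0+0+0 mod 2 = 0
Codeword = 010010010110010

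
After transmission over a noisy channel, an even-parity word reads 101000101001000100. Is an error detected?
Sum of received bits: 1+0+1+0+0+0+1+0+1+0+0+1+0+0+0+1+0+0 = 6; 6 mod 2 = 0. Result is 0 → no error detected.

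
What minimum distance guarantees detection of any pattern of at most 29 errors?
Detecting e errors requires d_min ≥ e + 1 = 29 + 1 = 30.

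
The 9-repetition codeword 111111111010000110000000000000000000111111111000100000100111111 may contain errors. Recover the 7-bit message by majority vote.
Split into 9-bit blocks and majority-vote each:
  block 1 = 111111111: 9 ones, 0 zeros → 1
  block 2 = 010000110: 3 ones, 6 zeros → 0
  block 3 = 000000000: 0 ones, 9 zeros → 0
  block 4 = 000000000: 0 ones, 9 zeros → 0
  block 5 = 111111111: 9 ones, 0 zeros → 1
  block 6 = 000100000: 1 ones, 8 zeros → 0
  block 7 = 100111111: 7 ones, 2 zeros → 1
Decoded = 1000101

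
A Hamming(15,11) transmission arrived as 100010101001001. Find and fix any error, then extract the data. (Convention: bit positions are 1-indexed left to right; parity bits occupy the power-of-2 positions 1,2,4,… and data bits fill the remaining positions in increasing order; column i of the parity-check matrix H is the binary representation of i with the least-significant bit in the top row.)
Syndrome s = H · r^T (mod 2), r = 100010101001001:
  s[0] = (101010101010101)·(100010101001001) mod 2 = 1+0+0+0+1+0+1+0+1+0+0+0+0+0+1 mod 2 = 1
  s[1] = (011001100110011)·(100010101001001) mod 2 = 0+0+0+0+0+0+1+0+0+0+0+0+0+0+1 mod 2 = 0
  s[2] = (000111100001111)·(100010101001001) mod 2 = 0+0+0+0+1+0+1+0+0+0+0+1+0+0+1 mod 2 = 0
  s[3] = (000000011111111)·(100010101001001) mod 2 = 0+0+0+0+0+0+0+0+1+0+0+1+0+0+1 mod 2 = 1
Syndrome = 1001
Column 9 of H equals this syndrome → error at bit 9 (1-indexed).
Flip bit 9: 100010101001001 → 100010100001001
Extract data bits at positions {3,5,6,7,9,10,11,12,13,14,15}: 01010001001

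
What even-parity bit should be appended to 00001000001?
Sum of data bits: 0+0+0+0+1+0+0+0+0+0+1 = 2.
2 mod 2 = 0, so parity bit = 0.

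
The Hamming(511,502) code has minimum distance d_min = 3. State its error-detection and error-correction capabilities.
Detection only: up to d_min − 1 = 2 errors.
Correction: up to ⌊(d_min − 1)/2⌋ = ⌊2/2⌋ = 1 errors.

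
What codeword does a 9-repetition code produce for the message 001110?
Repeat each bit 9× and concatenate:
0→000000000  0→000000000  1→111111111  1→111111111  1→111111111  0→000000000
Codeword = 000000000000000000111111111111111111111111111000000000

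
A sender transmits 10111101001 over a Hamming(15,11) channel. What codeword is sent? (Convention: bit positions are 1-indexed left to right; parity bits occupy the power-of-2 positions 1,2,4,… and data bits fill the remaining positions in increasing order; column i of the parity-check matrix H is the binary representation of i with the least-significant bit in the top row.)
Codeword c = d · G (mod 2), d = 10111101001:
  c[0] = d·G[:,0] = (10111101001)·(11011010101) mod 2 = 1+0+0+1+1+0+0+0+0+0+1 mod 2 = 0
  c[1] = d·G[:,1] = (10111101001)·(10110110011) mod 2 = 1+0+1+1+0+1+0+0+0+0+1 mod 2 = 1
  c[2] = d·G[:,2] = (10111101001)·(10000000000) mod 2 = 1+0+0+0+0+0+0+0+0+0+0 mod 2 = 1
  c[3] = d·G[:,3] = (10111101001)·(01110001111) mod 2 = 0+0+1+1+0+0+0+1+0+0+1 mod 2 = 0
  c[4] = d·G[:,4] = (10111101001)·(01000000000) mod 2 = 0+0+0+0+0+0+0+0+0+0+0 mod 2 = 0
  c[5] = d·G[:,5] = (10111101001)·(00100000000) mod 2 = 0+0+1+0+0+0+0+0+0+0+0 mod 2 = 1
  c[6] = d·G[:,6] = (10111101001)·(00010000000) mod 2 = 0+0+0+1+0+0+0+0+0+0+0 mod 2 = 1
  c[7] = d·G[:,7] = (10111101001)·(00001111111) mod 2 = 0+0+0+0+1+1+0+1+0+0+1 mod 2 = 0
  c[8] = d·G[:,8] = (10111101001)·(00001000000) mod 2 = 0+0+0+0+1+0+0+0+0+0+0 mod 2 = 1
  c[9] = d·G[:,9] = (10111101001)·(00000100000) mod 2 = 0+0+0+0+0+1+0+0+0+0+0 mod 2 = 1
  c[10] = d·G[:,10] = (10111101001)·(00000010000) mod 2 = 0+0+0+0+0+0+0+0+0+0+0 mod 2 = 0
  c[11] = d·G[:,11] = (10111101001)·(00000001000) mod 2 = 0+0+0+0+0+0+0+1+0+0+0 mod 2 = 1
  c[12] = d·G[:,12] = (10111101001)·(00000000100) mod 2 = 0+0+0+0+0+0+0+0+0+0+0 mod 2 = 0
  c[13] = d·G[:,13] = (10111101001)·(00000000010) mod 2 = 0+0+0+0+0+0+0+0+0+0+0 mod 2 = 0
  c[14] = d·G[:,14] = (10111101001)·(00000000001) mod 2 = 0+0+0+0+0+0+0+0+0+0+1 mod 2 = 1
Codeword = 011001101101001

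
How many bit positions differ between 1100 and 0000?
XOR = 1100, count of 1s = 2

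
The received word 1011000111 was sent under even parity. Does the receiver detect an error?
Sum of received bits: 1+0+1+1+0+0+0+1+1+1 = 6; 6 mod 2 = 0. Result is 0 → no error detected.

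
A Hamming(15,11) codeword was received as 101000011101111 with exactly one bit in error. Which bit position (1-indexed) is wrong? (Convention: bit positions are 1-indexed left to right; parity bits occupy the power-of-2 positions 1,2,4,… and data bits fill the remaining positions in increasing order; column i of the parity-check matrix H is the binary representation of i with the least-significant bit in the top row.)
Syndrome s = H · r^T (mod 2), r = 101000011101111:
  s[0] = (101010101010101)·(101000011101111) mod 2 = 1+0+1+0+0+0+0+0+1+0+0+0+1+0+1 mod 2 = 1
  s[1] = (011001100110011)·(101000011101111) mod 2 = 0+0+1+0+0+0+0+0+0+1+0+0+0+1+1 mod 2 = 0
  s[2] = (000111100001111)·(101000011101111) mod 2 = 0+0+0+0+0+0+0+0+0+0+0+1+1+1+1 mod 2 = 0
  s[3] = (000000011111111)·(101000011101111) mod 2 = 0+0+0+0+0+0+0+1+1+1+0+1+1+1+1 mod 2 = 1
Syndrome = 1001
Column i of H is the binary representation of i, so the syndrome is the binary index of the flipped bit.
Read s = 1001 with s[0] as LSB: 1·2^0 + 0·2^1 + 0·2^2 + 1·2^3 = 9.
Error is at bit position 9.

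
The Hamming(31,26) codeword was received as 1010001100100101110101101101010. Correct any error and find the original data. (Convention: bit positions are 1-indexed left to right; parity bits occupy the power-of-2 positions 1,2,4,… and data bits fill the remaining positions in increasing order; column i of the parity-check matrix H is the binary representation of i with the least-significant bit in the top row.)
Syndrome s = H · r^T (mod 2), r = 1010001100100101110101101101010:
  s[0] = (1010101010101010101010101010101)·(1010001100100101110101101101010) mod 2 = 1+0+1+0+0+0+1+0+0+0+1+0+0+0+0+0+1+0+0+0+0+0+1+0+1+0+0+0+0+0+0 mod 2 = 1
  s[1] = (0110011001100110011001100110011)·(1010001100100101110101101101010) mod 2 = 0+0+1+0+0+0+1+0+0+0+1+0+0+1+0+0+0+1+0+0+0+1+1+0+0+1+0+0+0+1+0 mod 2 = 1
  s[2] = (0001111000011110000111100001111)·(1010001100100101110101101101010) mod 2 = 0+0+0+0+0+0+1+0+0+0+0+0+0+1+0+0+0+0+0+1+0+1+1+0+0+0+0+1+0+1+0 mod 2 = 1
  s[3] = (0000000111111110000000011111111)·(1010001100100101110101101101010) mod 2 = 0+0+0+0+0+0+0+1+0+0+1+0+0+1+0+0+0+0+0+0+0+0+0+0+1+1+0+1+0+1+0 mod 2 = 1
  s[4] = (0000000000000001111111111111111)·(1010001100100101110101101101010) mod 2 = 0+0+0+0+0+0+0+0+0+0+0+0+0+0+0+1+1+1+0+1+0+1+1+0+1+1+0+1+0+1+0 mod 2 = 0
Syndrome = 11110
Column 15 of H equals this syndrome → error at bit 15 (1-indexed).
Flip bit 15: 1010001100100101110101101101010 → 1010001100100111110101101101010
Extract data bits at positions {3,5,6,7,9,10,11,12,13,14,15,17,18,19,20,21,22,23,24,25,26,27,28,29,30,31}: 10010010011110101101101010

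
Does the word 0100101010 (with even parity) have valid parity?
Sum of all bits: 0+1+0+0+1+0+1+0+1+0 = 4; 4 mod 2 = 0. Result is 0 → valid parity.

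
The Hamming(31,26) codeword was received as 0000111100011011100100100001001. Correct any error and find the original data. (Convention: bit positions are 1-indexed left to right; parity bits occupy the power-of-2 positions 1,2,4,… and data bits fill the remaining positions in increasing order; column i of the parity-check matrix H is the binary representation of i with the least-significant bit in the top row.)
Syndrome s = H · r^T (mod 2), r = 0000111100011011100100100001001:
  s[0] = (1010101010101010101010101010101)·(0000111100011011100100100001001) mod 2 = 0+0+0+0+1+0+1+0+0+0+0+0+1+0+1+0+1+0+0+0+0+0+1+0+0+0+0+0+0+0+1 mod 2 = 1
  s[1] = (0110011001100110011001100110011)·(0000111100011011100100100001001) mod 2 = 0+0+0+0+0+1+1+0+0+0+0+0+0+0+1+0+0+0+0+0+0+0+1+0+0+0+0+0+0+0+1 mod 2 = 1
  s[2] = (0001111000011110000111100001111)·(0000111100011011100100100001001) mod 2 = 0+0+0+0+1+1+1+0+0+0+0+1+1+0+1+0+0+0+0+1+0+0+1+0+0+0+0+1+0+0+1 mod 2 = 0
  s[3] = (0000000111111110000000011111111)·(0000111100011011100100100001001) mod 2 = 0+0+0+0+0+0+0+1+0+0+0+1+1+0+1+0+0+0+0+0+0+0+0+0+0+0+0+1+0+0+1 mod 2 = 0
  s[4] = (0000000000000001111111111111111)·(0000111100011011100100100001001) mod 2 = 0+0+0+0+0+0+0+0+0+0+0+0+0+0+0+1+1+0+0+1+0+0+1+0+0+0+0+1+0+0+1 mod 2 = 0
Syndrome = 11000
Column 3 of H equals this syndrome → error at bit 3 (1-indexed).
Flip bit 3: 0000111100011011100100100001001 → 0010111100011011100100100001001
Extract data bits at positions {3,5,6,7,9,10,11,12,13,14,15,17,18,19,20,21,22,23,24,25,26,27,28,29,30,31}: 11110001101100100100001001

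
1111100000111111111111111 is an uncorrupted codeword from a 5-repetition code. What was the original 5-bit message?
Split into 5-bit blocks: 11111 00000 11111 11111 11111
Data = 10111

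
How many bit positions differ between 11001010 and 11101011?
XOR = 00100001, count of 1s = 2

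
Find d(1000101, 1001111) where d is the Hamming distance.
XOR = 0001010, count of 1s = 2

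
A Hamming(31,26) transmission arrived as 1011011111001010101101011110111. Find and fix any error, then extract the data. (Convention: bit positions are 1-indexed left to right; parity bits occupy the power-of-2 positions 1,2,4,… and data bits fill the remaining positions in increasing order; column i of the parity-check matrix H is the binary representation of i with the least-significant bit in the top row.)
Syndrome s = H · r^T (mod 2), r = 1011011111001010101101011110111:
  s[0] = (1010101010101010101010101010101)·(1011011111001010101101011110111) mod 2 = 1+0+1+0+0+0+1+0+1+0+0+0+1+0+1+0+1+0+1+0+0+0+0+0+1+0+1+0+1+0+1 mod 2 = 0
  s[1] = (0110011001100110011001100110011)·(1011011111001010101101011110111) mod 2 = 0+0+1+0+0+1+1+0+0+1+0+0+0+0+1+0+0+0+1+0+0+1+0+0+0+1+1+0+0+1+1 mod 2 = 1
  s[2] = (0001111000011110000111100001111)·(1011011111001010101101011110111) mod 2 = 0+0+0+1+0+1+1+0+0+0+0+0+1+0+1+0+0+0+0+1+0+1+0+0+0+0+0+0+1+1+1 mod 2 = 0
  s[3] = (0000000111111110000000011111111)·(1011011111001010101101011110111) mod 2 = 0+0+0+0+0+0+0+1+1+1+0+0+1+0+1+0+0+0+0+0+0+0+0+1+1+1+1+0+1+1+1 mod 2 = 0
  s[4] = (0000000000000001111111111111111)·(1011011111001010101101011110111) mod 2 = 0+0+0+0+0+0+0+0+0+0+0+0+0+0+0+0+1+0+1+1+0+1+0+1+1+1+1+0+1+1+1 mod 2 = 1
Syndrome = 01001
Column 18 of H equals this syndrome → error at bit 18 (1-indexed).
Flip bit 18: 1011011111001010101101011110111 → 1011011111001010111101011110111
Extract data bits at positions {3,5,6,7,9,10,11,12,13,14,15,17,18,19,20,21,22,23,24,25,26,27,28,29,30,31}: 10111100101111101011110111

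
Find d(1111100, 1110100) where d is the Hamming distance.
XOR = 0001000, count of 1s = 1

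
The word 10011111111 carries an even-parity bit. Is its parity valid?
Sum of all bits: 1+0+0+1+1+1+1+1+1+1+1 = 9; 9 mod 2 = 1. Result is 1 → parity error detected.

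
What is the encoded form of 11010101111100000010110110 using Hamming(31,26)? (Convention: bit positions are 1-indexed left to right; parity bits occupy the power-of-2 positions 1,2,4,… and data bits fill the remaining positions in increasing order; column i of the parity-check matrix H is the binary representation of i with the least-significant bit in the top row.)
Codeword c = d · G (mod 2), d = 11010101111100000010110110:
  c[0] = d·G[:,0] = (11010101111100000010110110)·(11011010101101010101010101) mod 2 = 1+1+0+1+0+0+0+0+1+0+1+1+0+0+0+0+0+0+0+0+0+1+0+1+0+0 mod 2 = 0
  c[1] = d·G[:,1] = (11010101111100000010110110)·(10110110011011001100110011) mod 2 = 1+0+0+1+0+1+0+0+0+1+1+0+0+0+0+0+0+0+0+0+1+1+0+0+1+0 mod 2 = 0
  c[2] = d·G[:,2] = (11010101111100000010110110)·(10000000000000000000000000) mod 2 = 1+0+0+0+0+0+0+0+0+0+0+0+0+0+0+0+0+0+0+0+0+0+0+0+0+0 mod 2 = 1
  c[3] = d·G[:,3] = (11010101111100000010110110)·(01110001111000111100001111) mod 2 = 0+1+0+1+0+0+0+1+1+1+1+0+0+0+0+0+0+0+0+0+0+0+0+1+1+0 mod 2 = 0
  c[4] = d·G[:,4] = (11010101111100000010110110)·(01000000000000000000000000) mod 2 = 0+1+0+0+0+0+0+0+0+0+0+0+0+0+0+0+0+0+0+0+0+0+0+0+0+0 mod 2 = 1
  c[5] = d·G[:,5] = (11010101111100000010110110)·(00100000000000000000000000) mod 2 = 0+0+0+0+0+0+0+0+0+0+0+0+0+0+0+0+0+0+0+0+0+0+0+0+0+0 mod 2 = 0
  c[6] = d·G[:,6] = (11010101111100000010110110)·(00010000000000000000000000) mod 2 = 0+0+0+1+0+0+0+0+0+0+0+0+0+0+0+0+0+0+0+0+0+0+0+0+0+0 mod 2 = 1
  c[7] = d·G[:,7] = (11010101111100000010110110)·(00001111111000000011111111) mod 2 = 0+0+0+0+0+1+0+1+1+1+1+0+0+0+0+0+0+0+1+0+1+1+0+1+1+0 mod 2 = 0
  c[8] = d·G[:,8] = (11010101111100000010110110)·(00001000000000000000000000) mod 2 = 0+0+0+0+0+0+0+0+0+0+0+0+0+0+0+0+0+0+0+0+0+0+0+0+0+0 mod 2 = 0
  c[9] = d·G[:,9] = (11010101111100000010110110)·(00000100000000000000000000) mod 2 = 0+0+0+0+0+1+0+0+0+0+0+0+0+0+0+0+0+0+0+0+0+0+0+0+0+0 mod 2 = 1
  c[10] = d·G[:,10] = (11010101111100000010110110)·(00000010000000000000000000) mod 2 = 0+0+0+0+0+0+0+0+0+0+0+0+0+0+0+0+0+0+0+0+0+0+0+0+0+0 mod 2 = 0
  c[11] = d·G[:,11] = (11010101111100000010110110)·(00000001000000000000000000) mod 2 = 0+0+0+0+0+0+0+1+0+0+0+0+0+0+0+0+0+0+0+0+0+0+0+0+0+0 mod 2 = 1
  c[12] = d·G[:,12] = (11010101111100000010110110)·(00000000100000000000000000) mod 2 = 0+0+0+0+0+0+0+0+1+0+0+0+0+0+0+0+0+0+0+0+0+0+0+0+0+0 mod 2 = 1
  c[13] = d·G[:,13] = (11010101111100000010110110)·(00000000010000000000000000) mod 2 = 0+0+0+0+0+0+0+0+0+1+0+0+0+0+0+0+0+0+0+0+0+0+0+0+0+0 mod 2 = 1
  c[14] = d·G[:,14] = (11010101111100000010110110)·(00000000001000000000000000) mod 2 = 0+0+0+0+0+0+0+0+0+0+1+0+0+0+0+0+0+0+0+0+0+0+0+0+0+0 mod 2 = 1
  c[15] = d·G[:,15] = (11010101111100000010110110)·(00000000000111111111111111) mod 2 = 0+0+0+0+0+0+0+0+0+0+0+1+0+0+0+0+0+0+1+0+1+1+0+1+1+0 mod 2 = 0
  c[16] = d·G[:,16] = (11010101111100000010110110)·(00000000000100000000000000) mod 2 = 0+0+0+0+0+0+0+0+0+0+0+1+0+0+0+0+0+0+0+0+0+0+0+0+0+0 mod 2 = 1
  c[17] = d·G[:,17] = (11010101111100000010110110)·(00000000000010000000000000) mod 2 = 0+0+0+0+0+0+0+0+0+0+0+0+0+0+0+0+0+0+0+0+0+0+0+0+0+0 mod 2 = 0
  c[18] = d·G[:,18] = (11010101111100000010110110)·(00000000000001000000000000) mod 2 = 0+0+0+0+0+0+0+0+0+0+0+0+0+0+0+0+0+0+0+0+0+0+0+0+0+0 mod 2 = 0
  c[19] = d·G[:,19] = (11010101111100000010110110)·(00000000000000100000000000) mod 2 = 0+0+0+0+0+0+0+0+0+0+0+0+0+0+0+0+0+0+0+0+0+0+0+0+0+0 mod 2 = 0
  c[20] = d·G[:,20] = (11010101111100000010110110)·(00000000000000010000000000) mod 2 = 0+0+0+0+0+0+0+0+0+0+0+0+0+0+0+0+0+0+0+0+0+0+0+0+0+0 mod 2 = 0
  c[21] = d·G[:,21] = (11010101111100000010110110)·(00000000000000001000000000) mod 2 = 0+0+0+0+0+0+0+0+0+0+0+0+0+0+0+0+0+0+0+0+0+0+0+0+0+0 mod 2 = 0
  c[22] = d·G[:,22] = (11010101111100000010110110)·(00000000000000000100000000) mod 2 = 0+0+0+0+0+0+0+0+0+0+0+0+0+0+0+0+0+0+0+0+0+0+0+0+0+0 mod 2 = 0
  c[23] = d·G[:,23] = (11010101111100000010110110)·(00000000000000000010000000) mod 2 = 0+0+0+0+0+0+0+0+0+0+0+0+0+0+0+0+0+0+1+0+0+0+0+0+0+0 mod 2 = 1
  c[24] = d·G[:,24] = (11010101111100000010110110)·(00000000000000000001000000) mod 2 = 0+0+0+0+0+0+0+0+0+0+0+0+0+0+0+0+0+0+0+0+0+0+0+0+0+0 mod 2 = 0
  c[25] = d·G[:,25] = (11010101111100000010110110)·(00000000000000000000100000) mod 2 = 0+0+0+0+0+0+0+0+0+0+0+0+0+0+0+0+0+0+0+0+1+0+0+0+0+0 mod 2 = 1
  c[26] = d·G[:,26] = (11010101111100000010110110)·(00000000000000000000010000) mod 2 = 0+0+0+0+0+0+0+0+0+0+0+0+0+0+0+0+0+0+0+0+0+1+0+0+0+0 mod 2 = 1
  c[27] = d·G[:,27] = (11010101111100000010110110)·(00000000000000000000001000) mod 2 = 0+0+0+0+0+0+0+0+0+0+0+0+0+0+0+0+0+0+0+0+0+0+0+0+0+0 mod 2 = 0
  c[28] = d·G[:,28] = (11010101111100000010110110)·(00000000000000000000000100) mod 2 = 0+0+0+0+0+0+0+0+0+0+0+0+0+0+0+0+0+0+0+0+0+0+0+1+0+0 mod 2 = 1
  c[29] = d·G[:,29] = (11010101111100000010110110)·(00000000000000000000000010) mod 2 = 0+0+0+0+0+0+0+0+0+0+0+0+0+0+0+0+0+0+0+0+0+0+0+0+1+0 mod 2 = 1
  c[30] = d·G[:,30] = (11010101111100000010110110)·(00000000000000000000000001) mod 2 = 0+0+0+0+0+0+0+0+0+0+0+0+0+0+0+0+0+0+0+0+0+0+0+0+0+0 mod 2 = 0
Codeword = 0010101001011110100000010110110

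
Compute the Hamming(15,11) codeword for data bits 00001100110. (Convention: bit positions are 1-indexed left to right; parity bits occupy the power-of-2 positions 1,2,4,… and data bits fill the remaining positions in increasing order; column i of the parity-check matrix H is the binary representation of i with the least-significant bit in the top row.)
Codeword c = d · G (mod 2), d = 00001100110:
  c[0] = d·G[:,0] = (00001100110)·(11011010101) mod 2 = 0+0+0+0+1+0+0+0+1+0+0 mod 2 = 0
  c[1] = d·G[:,1] = (00001100110)·(10110110011) mod 2 = 0+0+0+0+0+1+0+0+0+1+0 mod 2 = 0
  c[2] = d·G[:,2] = (00001100110)·(10000000000) mod 2 = 0+0+0+0+0+0+0+0+0+0+0 mod 2 = 0
  c[3] = d·G[:,3] = (00001100110)·(01110001111) mod 2 = 0+0+0+0+0+0+0+0+1+1+0 mod 2 = 0
  c[4] = d·G[:,4] = (00001100110)·(01000000000) mod 2 = 0+0+0+0+0+0+0+0+0+0+0 mod 2 = 0
  c[5] = d·G[:,5] = (00001100110)·(00100000000) mod 2 = 0+0+0+0+0+0+0+0+0+0+0 mod 2 = 0
  c[6] = d·G[:,6] = (00001100110)·(00010000000) mod 2 = 0+0+0+0+0+0+0+0+0+0+0 mod 2 = 0
  c[7] = d·G[:,7] = (00001100110)·(00001111111) mod 2 = 0+0+0+0+1+1+0+0+1+1+0 mod 2 = 0
  c[8] = d·G[:,8] = (00001100110)·(00001000000) mod 2 = 0+0+0+0+1+0+0+0+0+0+0 mod 2 = 1
  c[9] = d·G[:,9] = (00001100110)·(00000100000) mod 2 = 0+0+0+0+0+1+0+0+0+0+0 mod 2 = 1
  c[10] = d·G[:,10] = (00001100110)·(00000010000) mod 2 = 0+0+0+0+0+0+0+0+0+0+0 mod 2 = 0
  c[11] = d·G[:,11] = (00001100110)·(00000001000) mod 2 = 0+0+0+0+0+0+0+0+0+0+0 mod 2 = 0
  c[12] = d·G[:,12] = (00001100110)·(00000000100) mod 2 = 0+0+0+0+0+0+0+0+1+0+0 mod 2 = 1
  c[13] = d·G[:,13] = (00001100110)·(00000000010) mod 2 = 0+0+0+0+0+0+0+0+0+1+0 mod 2 = 1
  c[14] = d·G[:,14] = (00001100110)·(00000000001) mod 2 = 0+0+0+0+0+0+0+0+0+0+0 mod 2 = 0
Codeword = 000000001100110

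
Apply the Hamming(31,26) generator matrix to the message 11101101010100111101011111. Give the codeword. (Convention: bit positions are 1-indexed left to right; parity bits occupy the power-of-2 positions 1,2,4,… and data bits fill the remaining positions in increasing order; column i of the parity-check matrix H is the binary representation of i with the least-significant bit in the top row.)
Codeword c = d · G (mod 2), d = 11101101010100111101011111:
  c[0] = d·G[:,0] = (11101101010100111101011111)·(11011010101101010101010101) mod 2 = 1+1+0+0+1+0+0+0+0+0+0+1+0+0+0+1+0+1+0+1+0+1+0+1+0+1 mod 2 = 0
  c[1] = d·G[:,1] = (11101101010100111101011111)·(10110110011011001100110011) mod 2 = 1+0+1+0+0+1+0+0+0+1+0+0+0+0+0+0+1+1+0+0+0+1+0+0+1+1 mod 2 = 1
  c[2] = d·G[:,2] = (11101101010100111101011111)·(10000000000000000000000000) mod 2 = 1+0+0+0+0+0+0+0+0+0+0+0+0+0+0+0+0+0+0+0+0+0+0+0+0+0 mod 2 = 1
  c[3] = d·G[:,3] = (11101101010100111101011111)·(01110001111000111100001111) mod 2 = 0+1+1+0+0+0+0+1+0+1+0+0+0+0+1+1+1+1+0+0+0+0+1+1+1+1 mod 2 = 0
  c[4] = d·G[:,4] = (11101101010100111101011111)·(01000000000000000000000000) mod 2 = 0+1+0+0+0+0+0+0+0+0+0+0+0+0+0+0+0+0+0+0+0+0+0+0+0+0 mod 2 = 1
  c[5] = d·G[:,5] = (11101101010100111101011111)·(00100000000000000000000000) mod 2 = 0+0+1+0+0+0+0+0+0+0+0+0+0+0+0+0+0+0+0+0+0+0+0+0+0+0 mod 2 = 1
  c[6] = d·G[:,6] = (11101101010100111101011111)·(00010000000000000000000000) mod 2 = 0+0+0+0+0+0+0+0+0+0+0+0+0+0+0+0+0+0+0+0+0+0+0+0+0+0 mod 2 = 0
  c[7] = d·G[:,7] = (11101101010100111101011111)·(00001111111000000011111111) mod 2 = 0+0+0+0+1+1+0+1+0+1+0+0+0+0+0+0+0+0+0+1+0+1+1+1+1+1 mod 2 = 0
  c[8] = d·G[:,8] = (11101101010100111101011111)·(00001000000000000000000000) mod 2 = 0+0+0+0+1+0+0+0+0+0+0+0+0+0+0+0+0+0+0+0+0+0+0+0+0+0 mod 2 = 1
  c[9] = d·G[:,9] = (11101101010100111101011111)·(00000100000000000000000000) mod 2 = 0+0+0+0+0+1+0+0+0+0+0+0+0+0+0+0+0+0+0+0+0+0+0+0+0+0 mod 2 = 1
  c[10] = d·G[:,10] = (11101101010100111101011111)·(00000010000000000000000000) mod 2 = 0+0+0+0+0+0+0+0+0+0+0+0+0+0+0+0+0+0+0+0+0+0+0+0+0+0 mod 2 = 0
  c[11] = d·G[:,11] = (11101101010100111101011111)·(00000001000000000000000000) mod 2 = 0+0+0+0+0+0+0+1+0+0+0+0+0+0+0+0+0+0+0+0+0+0+0+0+0+0 mod 2 = 1
  c[12] = d·G[:,12] = (11101101010100111101011111)·(00000000100000000000000000) mod 2 = 0+0+0+0+0+0+0+0+0+0+0+0+0+0+0+0+0+0+0+0+0+0+0+0+0+0 mod 2 = 0
  c[13] = d·G[:,13] = (11101101010100111101011111)·(00000000010000000000000000) mod 2 = 0+0+0+0+0+0+0+0+0+1+0+0+0+0+0+0+0+0+0+0+0+0+0+0+0+0 mod 2 = 1
  c[14] = d·G[:,14] = (11101101010100111101011111)·(00000000001000000000000000) mod 2 = 0+0+0+0+0+0+0+0+0+0+0+0+0+0+0+0+0+0+0+0+0+0+0+0+0+0 mod 2 = 0
  c[15] = d·G[:,15] = (11101101010100111101011111)·(00000000000111111111111111) mod 2 = 0+0+0+0+0+0+0+0+0+0+0+1+0+0+1+1+1+1+0+1+0+1+1+1+1+1 mod 2 = 1
  c[16] = d·G[:,16] = (11101101010100111101011111)·(00000000000100000000000000) mod 2 = 0+0+0+0+0+0+0+0+0+0+0+1+0+0+0+0+0+0+0+0+0+0+0+0+0+0 mod 2 = 1
  c[17] = d·G[:,17] = (11101101010100111101011111)·(00000000000010000000000000) mod 2 = 0+0+0+0+0+0+0+0+0+0+0+0+0+0+0+0+0+0+0+0+0+0+0+0+0+0 mod 2 = 0
  c[18] = d·G[:,18] = (11101101010100111101011111)·(00000000000001000000000000) mod 2 = 0+0+0+0+0+0+0+0+0+0+0+0+0+0+0+0+0+0+0+0+0+0+0+0+0+0 mod 2 = 0
  c[19] = d·G[:,19] = (11101101010100111101011111)·(00000000000000100000000000) mod 2 = 0+0+0+0+0+0+0+0+0+0+0+0+0+0+1+0+0+0+0+0+0+0+0+0+0+0 mod 2 = 1
  c[20] = d·G[:,20] = (11101101010100111101011111)·(00000000000000010000000000) mod 2 = 0+0+0+0+0+0+0+0+0+0+0+0+0+0+0+1+0+0+0+0+0+0+0+0+0+0 mod 2 = 1
  c[21] = d·G[:,21] = (11101101010100111101011111)·(00000000000000001000000000) mod 2 = 0+0+0+0+0+0+0+0+0+0+0+0+0+0+0+0+1+0+0+0+0+0+0+0+0+0 mod 2 = 1
  c[22] = d·G[:,22] = (11101101010100111101011111)·(00000000000000000100000000) mod 2 = 0+0+0+0+0+0+0+0+0+0+0+0+0+0+0+0+0+1+0+0+0+0+0+0+0+0 mod 2 = 1
  c[23] = d·G[:,23] = (11101101010100111101011111)·(00000000000000000010000000) mod 2 = 0+0+0+0+0+0+0+0+0+0+0+0+0+0+0+0+0+0+0+0+0+0+0+0+0+0 mod 2 = 0
  c[24] = d·G[:,24] = (11101101010100111101011111)·(00000000000000000001000000) mod 2 = 0+0+0+0+0+0+0+0+0+0+0+0+0+0+0+0+0+0+0+1+0+0+0+0+0+0 mod 2 = 1
  c[25] = d·G[:,25] = (11101101010100111101011111)·(00000000000000000000100000) mod 2 = 0+0+0+0+0+0+0+0+0+0+0+0+0+0+0+0+0+0+0+0+0+0+0+0+0+0 mod 2 = 0
  c[26] = d·G[:,26] = (11101101010100111101011111)·(00000000000000000000010000) mod 2 = 0+0+0+0+0+0+0+0+0+0+0+0+0+0+0+0+0+0+0+0+0+1+0+0+0+0 mod 2 = 1
  c[27] = d·G[:,27] = (11101101010100111101011111)·(00000000000000000000001000) mod 2 = 0+0+0+0+0+0+0+0+0+0+0+0+0+0+0+0+0+0+0+0+0+0+1+0+0+0 mod 2 = 1
  c[28] = d·G[:,28] = (11101101010100111101011111)·(00000000000000000000000100) mod 2 = 0+0+0+0+0+0+0+0+0+0+0+0+0+0+0+0+0+0+0+0+0+0+0+1+0+0 mod 2 = 1
  c[29] = d·G[:,29] = (11101101010100111101011111)·(00000000000000000000000010) mod 2 = 0+0+0+0+0+0+0+0+0+0+0+0+0+0+0+0+0+0+0+0+0+0+0+0+1+0 mod 2 = 1
  c[30] = d·G[:,30] = (11101101010100111101011111)·(00000000000000000000000001) mod 2 = 0+0+0+0+0+0+0+0+0+0+0+0+0+0+0+0+0+0+0+0+0+0+0+0+0+1 mod 2 = 1
Codeword = 0110110011010101100111101011111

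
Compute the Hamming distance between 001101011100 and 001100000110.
XOR = 000001011010, count of 1s = 4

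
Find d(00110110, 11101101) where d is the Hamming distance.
XOR = 11011011, count of 1s = 6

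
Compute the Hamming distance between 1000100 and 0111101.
XOR = 1111001, count of 1s = 5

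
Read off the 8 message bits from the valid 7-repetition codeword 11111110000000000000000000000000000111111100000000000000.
Split into 7-bit blocks: 1111111 0000000 0000000 0000000 0000000 1111111 0000000 0000000
Data = 10000100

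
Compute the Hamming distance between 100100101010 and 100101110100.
XOR = 000001011110, count of 1s = 5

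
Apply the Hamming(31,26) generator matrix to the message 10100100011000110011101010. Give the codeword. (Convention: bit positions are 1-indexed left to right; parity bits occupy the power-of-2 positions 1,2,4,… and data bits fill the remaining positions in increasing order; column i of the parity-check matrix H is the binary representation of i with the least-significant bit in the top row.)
Codeword c = d · G (mod 2), d = 10100100011000110011101010:
  c[0] = d·G[:,0] = (10100100011000110011101010)·(11011010101101010101010101) mod 2 = 1+0+0+0+0+0+0+0+0+0+1+0+0+0+0+1+0+0+0+1+0+0+0+0+0+0 mod 2 = 0
  c[1] = d·G[:,1] = (10100100011000110011101010)·(10110110011011001100110011) mod 2 = 1+0+1+0+0+1+0+0+0+1+1+0+0+0+0+0+0+0+0+0+1+0+0+0+1+0 mod 2 = 1
  c[2] = d·G[:,2] = (10100100011000110011101010)·(10000000000000000000000000) mod 2 = 1+0+0+0+0+0+0+0+0+0+0+0+0+0+0+0+0+0+0+0+0+0+0+0+0+0 mod 2 = 1
  c[3] = d·G[:,3] = (10100100011000110011101010)·(01110001111000111100001111) mod 2 = 0+0+1+0+0+0+0+0+0+1+1+0+0+0+1+1+0+0+0+0+0+0+1+0+1+0 mod 2 = 1
  c[4] = d·G[:,4] = (10100100011000110011101010)·(01000000000000000000000000) mod 2 = 0+0+0+0+0+0+0+0+0+0+0+0+0+0+0+0+0+0+0+0+0+0+0+0+0+0 mod 2 = 0
  c[5] = d·G[:,5] = (10100100011000110011101010)·(00100000000000000000000000) mod 2 = 0+0+1+0+0+0+0+0+0+0+0+0+0+0+0+0+0+0+0+0+0+0+0+0+0+0 mod 2 = 1
  c[6] = d·G[:,6] = (10100100011000110011101010)·(00010000000000000000000000) mod 2 = 0+0+0+0+0+0+0+0+0+0+0+0+0+0+0+0+0+0+0+0+0+0+0+0+0+0 mod 2 = 0
  c[7] = d·G[:,7] = (10100100011000110011101010)·(00001111111000000011111111) mod 2 = 0+0+0+0+0+1+0+0+0+1+1+0+0+0+0+0+0+0+1+1+1+0+1+0+1+0 mod 2 = 0
  c[8] = d·G[:,8] = (10100100011000110011101010)·(00001000000000000000000000) mod 2 = 0+0+0+0+0+0+0+0+0+0+0+0+0+0+0+0+0+0+0+0+0+0+0+0+0+0 mod 2 = 0
  c[9] = d·G[:,9] = (10100100011000110011101010)·(00000100000000000000000000) mod 2 = 0+0+0+0+0+1+0+0+0+0+0+0+0+0+0+0+0+0+0+0+0+0+0+0+0+0 mod 2 = 1
  c[10] = d·G[:,10] = (10100100011000110011101010)·(00000010000000000000000000) mod 2 = 0+0+0+0+0+0+0+0+0+0+0+0+0+0+0+0+0+0+0+0+0+0+0+0+0+0 mod 2 = 0
  c[11] = d·G[:,11] = (10100100011000110011101010)·(00000001000000000000000000) mod 2 = 0+0+0+0+0+0+0+0+0+0+0+0+0+0+0+0+0+0+0+0+0+0+0+0+0+0 mod 2 = 0
  c[12] = d·G[:,12] = (10100100011000110011101010)·(00000000100000000000000000) mod 2 = 0+0+0+0+0+0+0+0+0+0+0+0+0+0+0+0+0+0+0+0+0+0+0+0+0+0 mod 2 = 0
  c[13] = d·G[:,13] = (10100100011000110011101010)·(00000000010000000000000000) mod 2 = 0+0+0+0+0+0+0+0+0+1+0+0+0+0+0+0+0+0+0+0+0+0+0+0+0+0 mod 2 = 1
  c[14] = d·G[:,14] = (10100100011000110011101010)·(00000000001000000000000000) mod 2 = 0+0+0+0+0+0+0+0+0+0+1+0+0+0+0+0+0+0+0+0+0+0+0+0+0+0 mod 2 = 1
  c[15] = d·G[:,15] = (10100100011000110011101010)·(00000000000111111111111111) mod 2 = 0+0+0+0+0+0+0+0+0+0+0+0+0+0+1+1+0+0+1+1+1+0+1+0+1+0 mod 2 = 1
  c[16] = d·G[:,16] = (10100100011000110011101010)·(00000000000100000000000000) mod 2 = 0+0+0+0+0+0+0+0+0+0+0+0+0+0+0+0+0+0+0+0+0+0+0+0+0+0 mod 2 = 0
  c[17] = d·G[:,17] = (10100100011000110011101010)·(00000000000010000000000000) mod 2 = 0+0+0+0+0+0+0+0+0+0+0+0+0+0+0+0+0+0+0+0+0+0+0+0+0+0 mod 2 = 0
  c[18] = d·G[:,18] = (10100100011000110011101010)·(00000000000001000000000000) mod 2 = 0+0+0+0+0+0+0+0+0+0+0+0+0+0+0+0+0+0+0+0+0+0+0+0+0+0 mod 2 = 0
  c[19] = d·G[:,19] = (10100100011000110011101010)·(00000000000000100000000000) mod 2 = 0+0+0+0+0+0+0+0+0+0+0+0+0+0+1+0+0+0+0+0+0+0+0+0+0+0 mod 2 = 1
  c[20] = d·G[:,20] = (10100100011000110011101010)·(00000000000000010000000000) mod 2 = 0+0+0+0+0+0+0+0+0+0+0+0+0+0+0+1+0+0+0+0+0+0+0+0+0+0 mod 2 = 1
  c[21] = d·G[:,21] = (10100100011000110011101010)·(00000000000000001000000000) mod 2 = 0+0+0+0+0+0+0+0+0+0+0+0+0+0+0+0+0+0+0+0+0+0+0+0+0+0 mod 2 = 0
  c[22] = d·G[:,22] = (10100100011000110011101010)·(00000000000000000100000000) mod 2 = 0+0+0+0+0+0+0+0+0+0+0+0+0+0+0+0+0+0+0+0+0+0+0+0+0+0 mod 2 = 0
  c[23] = d·G[:,23] = (10100100011000110011101010)·(00000000000000000010000000) mod 2 = 0+0+0+0+0+0+0+0+0+0+0+0+0+0+0+0+0+0+1+0+0+0+0+0+0+0 mod 2 = 1
  c[24] = d·G[:,24] = (10100100011000110011101010)·(00000000000000000001000000) mod 2 = 0+0+0+0+0+0+0+0+0+0+0+0+0+0+0+0+0+0+0+1+0+0+0+0+0+0 mod 2 = 1
  c[25] = d·G[:,25] = (10100100011000110011101010)·(00000000000000000000100000) mod 2 = 0+0+0+0+0+0+0+0+0+0+0+0+0+0+0+0+0+0+0+0+1+0+0+0+0+0 mod 2 = 1
  c[26] = d·G[:,26] = (10100100011000110011101010)·(00000000000000000000010000) mod 2 = 0+0+0+0+0+0+0+0+0+0+0+0+0+0+0+0+0+0+0+0+0+0+0+0+0+0 mod 2 = 0
  c[27] = d·G[:,27] = (10100100011000110011101010)·(00000000000000000000001000) mod 2 = 0+0+0+0+0+0+0+0+0+0+0+0+0+0+0+0+0+0+0+0+0+0+1+0+0+0 mod 2 = 1
  c[28] = d·G[:,28] = (10100100011000110011101010)·(00000000000000000000000100) mod 2 = 0+0+0+0+0+0+0+0+0+0+0+0+0+0+0+0+0+0+0+0+0+0+0+0+0+0 mod 2 = 0
  c[29] = d·G[:,29] = (10100100011000110011101010)·(00000000000000000000000010) mod 2 = 0+0+0+0+0+0+0+0+0+0+0+0+0+0+0+0+0+0+0+0+0+0+0+0+1+0 mod 2 = 1
  c[30] = d·G[:,30] = (10100100011000110011101010)·(00000000000000000000000001) mod 2 = 0+0+0+0+0+0+0+0+0+0+0+0+0+0+0+0+0+0+0+0+0+0+0+0+0+0 mod 2 = 0
Codeword = 0111010001000111000110011101010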